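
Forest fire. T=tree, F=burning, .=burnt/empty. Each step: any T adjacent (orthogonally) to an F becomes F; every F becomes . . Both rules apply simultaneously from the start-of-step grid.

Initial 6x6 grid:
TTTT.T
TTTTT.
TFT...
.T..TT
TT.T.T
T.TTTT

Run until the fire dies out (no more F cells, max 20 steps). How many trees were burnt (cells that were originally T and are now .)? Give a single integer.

Step 1: +4 fires, +1 burnt (F count now 4)
Step 2: +4 fires, +4 burnt (F count now 4)
Step 3: +4 fires, +4 burnt (F count now 4)
Step 4: +3 fires, +4 burnt (F count now 3)
Step 5: +0 fires, +3 burnt (F count now 0)
Fire out after step 5
Initially T: 24, now '.': 27
Total burnt (originally-T cells now '.'): 15

Answer: 15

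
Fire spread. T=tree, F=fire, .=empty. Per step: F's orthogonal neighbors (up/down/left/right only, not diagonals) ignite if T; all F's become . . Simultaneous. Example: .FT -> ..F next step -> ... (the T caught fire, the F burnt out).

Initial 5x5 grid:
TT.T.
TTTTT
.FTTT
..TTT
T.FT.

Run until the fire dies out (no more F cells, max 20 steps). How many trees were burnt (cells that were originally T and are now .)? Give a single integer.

Answer: 15

Derivation:
Step 1: +4 fires, +2 burnt (F count now 4)
Step 2: +5 fires, +4 burnt (F count now 5)
Step 3: +4 fires, +5 burnt (F count now 4)
Step 4: +2 fires, +4 burnt (F count now 2)
Step 5: +0 fires, +2 burnt (F count now 0)
Fire out after step 5
Initially T: 16, now '.': 24
Total burnt (originally-T cells now '.'): 15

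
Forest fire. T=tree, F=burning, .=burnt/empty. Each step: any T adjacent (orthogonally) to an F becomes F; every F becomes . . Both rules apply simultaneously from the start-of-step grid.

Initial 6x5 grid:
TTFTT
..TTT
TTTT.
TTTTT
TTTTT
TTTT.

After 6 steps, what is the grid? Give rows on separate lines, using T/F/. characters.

Step 1: 3 trees catch fire, 1 burn out
  TF.FT
  ..FTT
  TTTT.
  TTTTT
  TTTTT
  TTTT.
Step 2: 4 trees catch fire, 3 burn out
  F...F
  ...FT
  TTFT.
  TTTTT
  TTTTT
  TTTT.
Step 3: 4 trees catch fire, 4 burn out
  .....
  ....F
  TF.F.
  TTFTT
  TTTTT
  TTTT.
Step 4: 4 trees catch fire, 4 burn out
  .....
  .....
  F....
  TF.FT
  TTFTT
  TTTT.
Step 5: 5 trees catch fire, 4 burn out
  .....
  .....
  .....
  F...F
  TF.FT
  TTFT.
Step 6: 4 trees catch fire, 5 burn out
  .....
  .....
  .....
  .....
  F...F
  TF.F.

.....
.....
.....
.....
F...F
TF.F.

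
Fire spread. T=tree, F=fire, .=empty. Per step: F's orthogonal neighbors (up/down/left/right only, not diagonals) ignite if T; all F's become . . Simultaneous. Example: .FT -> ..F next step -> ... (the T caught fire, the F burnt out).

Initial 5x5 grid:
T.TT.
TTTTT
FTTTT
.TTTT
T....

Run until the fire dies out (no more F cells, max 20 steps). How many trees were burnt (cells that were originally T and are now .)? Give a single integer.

Answer: 16

Derivation:
Step 1: +2 fires, +1 burnt (F count now 2)
Step 2: +4 fires, +2 burnt (F count now 4)
Step 3: +3 fires, +4 burnt (F count now 3)
Step 4: +4 fires, +3 burnt (F count now 4)
Step 5: +3 fires, +4 burnt (F count now 3)
Step 6: +0 fires, +3 burnt (F count now 0)
Fire out after step 6
Initially T: 17, now '.': 24
Total burnt (originally-T cells now '.'): 16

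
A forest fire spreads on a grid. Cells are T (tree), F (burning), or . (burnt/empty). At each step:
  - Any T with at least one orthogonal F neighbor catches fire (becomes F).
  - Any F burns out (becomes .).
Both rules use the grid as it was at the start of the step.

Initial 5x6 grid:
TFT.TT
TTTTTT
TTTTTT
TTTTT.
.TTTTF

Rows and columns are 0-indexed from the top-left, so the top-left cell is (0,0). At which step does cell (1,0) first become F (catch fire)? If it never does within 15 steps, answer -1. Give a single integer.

Step 1: cell (1,0)='T' (+4 fires, +2 burnt)
Step 2: cell (1,0)='F' (+5 fires, +4 burnt)
  -> target ignites at step 2
Step 3: cell (1,0)='.' (+7 fires, +5 burnt)
Step 4: cell (1,0)='.' (+6 fires, +7 burnt)
Step 5: cell (1,0)='.' (+2 fires, +6 burnt)
Step 6: cell (1,0)='.' (+1 fires, +2 burnt)
Step 7: cell (1,0)='.' (+0 fires, +1 burnt)
  fire out at step 7

2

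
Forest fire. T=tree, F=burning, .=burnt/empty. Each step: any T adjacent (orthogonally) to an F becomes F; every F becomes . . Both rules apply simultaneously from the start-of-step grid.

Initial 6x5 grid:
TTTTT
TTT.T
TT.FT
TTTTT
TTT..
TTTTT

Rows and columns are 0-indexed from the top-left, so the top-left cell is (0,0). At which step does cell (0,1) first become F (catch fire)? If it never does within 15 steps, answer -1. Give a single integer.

Step 1: cell (0,1)='T' (+2 fires, +1 burnt)
Step 2: cell (0,1)='T' (+3 fires, +2 burnt)
Step 3: cell (0,1)='T' (+3 fires, +3 burnt)
Step 4: cell (0,1)='T' (+5 fires, +3 burnt)
Step 5: cell (0,1)='T' (+6 fires, +5 burnt)
Step 6: cell (0,1)='F' (+5 fires, +6 burnt)
  -> target ignites at step 6
Step 7: cell (0,1)='.' (+1 fires, +5 burnt)
Step 8: cell (0,1)='.' (+0 fires, +1 burnt)
  fire out at step 8

6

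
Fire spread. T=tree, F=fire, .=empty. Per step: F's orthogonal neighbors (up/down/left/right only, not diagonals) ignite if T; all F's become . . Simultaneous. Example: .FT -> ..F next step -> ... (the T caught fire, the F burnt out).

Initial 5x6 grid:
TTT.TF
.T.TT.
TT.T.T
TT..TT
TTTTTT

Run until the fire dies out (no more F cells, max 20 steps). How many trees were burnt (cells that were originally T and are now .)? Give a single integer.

Answer: 4

Derivation:
Step 1: +1 fires, +1 burnt (F count now 1)
Step 2: +1 fires, +1 burnt (F count now 1)
Step 3: +1 fires, +1 burnt (F count now 1)
Step 4: +1 fires, +1 burnt (F count now 1)
Step 5: +0 fires, +1 burnt (F count now 0)
Fire out after step 5
Initially T: 21, now '.': 13
Total burnt (originally-T cells now '.'): 4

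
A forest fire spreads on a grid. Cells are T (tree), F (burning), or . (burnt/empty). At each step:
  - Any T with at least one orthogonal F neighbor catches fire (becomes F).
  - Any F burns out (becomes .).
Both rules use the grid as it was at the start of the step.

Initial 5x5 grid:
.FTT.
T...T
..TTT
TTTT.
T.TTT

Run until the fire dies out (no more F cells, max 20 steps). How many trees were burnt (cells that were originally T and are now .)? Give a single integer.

Step 1: +1 fires, +1 burnt (F count now 1)
Step 2: +1 fires, +1 burnt (F count now 1)
Step 3: +0 fires, +1 burnt (F count now 0)
Fire out after step 3
Initially T: 15, now '.': 12
Total burnt (originally-T cells now '.'): 2

Answer: 2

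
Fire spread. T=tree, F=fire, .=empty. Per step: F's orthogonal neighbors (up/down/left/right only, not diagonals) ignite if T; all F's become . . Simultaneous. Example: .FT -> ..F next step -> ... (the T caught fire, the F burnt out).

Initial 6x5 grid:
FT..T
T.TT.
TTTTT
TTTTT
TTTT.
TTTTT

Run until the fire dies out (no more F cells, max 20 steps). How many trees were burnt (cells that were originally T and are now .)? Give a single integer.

Answer: 23

Derivation:
Step 1: +2 fires, +1 burnt (F count now 2)
Step 2: +1 fires, +2 burnt (F count now 1)
Step 3: +2 fires, +1 burnt (F count now 2)
Step 4: +3 fires, +2 burnt (F count now 3)
Step 5: +5 fires, +3 burnt (F count now 5)
Step 6: +5 fires, +5 burnt (F count now 5)
Step 7: +3 fires, +5 burnt (F count now 3)
Step 8: +1 fires, +3 burnt (F count now 1)
Step 9: +1 fires, +1 burnt (F count now 1)
Step 10: +0 fires, +1 burnt (F count now 0)
Fire out after step 10
Initially T: 24, now '.': 29
Total burnt (originally-T cells now '.'): 23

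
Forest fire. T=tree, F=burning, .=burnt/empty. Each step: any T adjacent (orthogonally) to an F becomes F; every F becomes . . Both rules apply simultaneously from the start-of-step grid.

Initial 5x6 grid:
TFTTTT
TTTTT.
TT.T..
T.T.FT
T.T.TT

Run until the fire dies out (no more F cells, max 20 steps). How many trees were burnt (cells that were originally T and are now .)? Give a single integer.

Step 1: +5 fires, +2 burnt (F count now 5)
Step 2: +5 fires, +5 burnt (F count now 5)
Step 3: +3 fires, +5 burnt (F count now 3)
Step 4: +4 fires, +3 burnt (F count now 4)
Step 5: +1 fires, +4 burnt (F count now 1)
Step 6: +0 fires, +1 burnt (F count now 0)
Fire out after step 6
Initially T: 20, now '.': 28
Total burnt (originally-T cells now '.'): 18

Answer: 18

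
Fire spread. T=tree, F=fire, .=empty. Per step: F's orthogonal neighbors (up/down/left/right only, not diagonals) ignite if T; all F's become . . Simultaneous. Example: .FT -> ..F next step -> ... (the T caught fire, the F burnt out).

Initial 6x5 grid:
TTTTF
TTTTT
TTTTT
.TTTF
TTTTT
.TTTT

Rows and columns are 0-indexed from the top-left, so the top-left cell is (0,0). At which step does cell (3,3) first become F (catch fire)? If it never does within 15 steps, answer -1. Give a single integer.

Step 1: cell (3,3)='F' (+5 fires, +2 burnt)
  -> target ignites at step 1
Step 2: cell (3,3)='.' (+6 fires, +5 burnt)
Step 3: cell (3,3)='.' (+6 fires, +6 burnt)
Step 4: cell (3,3)='.' (+5 fires, +6 burnt)
Step 5: cell (3,3)='.' (+4 fires, +5 burnt)
Step 6: cell (3,3)='.' (+0 fires, +4 burnt)
  fire out at step 6

1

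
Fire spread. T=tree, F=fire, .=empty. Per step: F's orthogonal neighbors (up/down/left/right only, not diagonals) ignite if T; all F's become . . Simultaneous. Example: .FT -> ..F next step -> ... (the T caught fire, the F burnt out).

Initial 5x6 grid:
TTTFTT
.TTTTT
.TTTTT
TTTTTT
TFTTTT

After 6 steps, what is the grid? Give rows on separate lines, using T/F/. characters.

Step 1: 6 trees catch fire, 2 burn out
  TTF.FT
  .TTFTT
  .TTTTT
  TFTTTT
  F.FTTT
Step 2: 9 trees catch fire, 6 burn out
  TF...F
  .TF.FT
  .FTFTT
  F.FTTT
  ...FTT
Step 3: 7 trees catch fire, 9 burn out
  F.....
  .F...F
  ..F.FT
  ...FTT
  ....FT
Step 4: 3 trees catch fire, 7 burn out
  ......
  ......
  .....F
  ....FT
  .....F
Step 5: 1 trees catch fire, 3 burn out
  ......
  ......
  ......
  .....F
  ......
Step 6: 0 trees catch fire, 1 burn out
  ......
  ......
  ......
  ......
  ......

......
......
......
......
......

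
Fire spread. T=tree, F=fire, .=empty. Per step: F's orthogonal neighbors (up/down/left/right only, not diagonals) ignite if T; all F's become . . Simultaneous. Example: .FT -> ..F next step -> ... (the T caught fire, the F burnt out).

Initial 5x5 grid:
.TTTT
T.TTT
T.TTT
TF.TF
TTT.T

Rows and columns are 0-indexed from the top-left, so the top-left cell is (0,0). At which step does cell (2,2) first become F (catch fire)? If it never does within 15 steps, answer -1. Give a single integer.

Step 1: cell (2,2)='T' (+5 fires, +2 burnt)
Step 2: cell (2,2)='T' (+5 fires, +5 burnt)
Step 3: cell (2,2)='F' (+4 fires, +5 burnt)
  -> target ignites at step 3
Step 4: cell (2,2)='.' (+2 fires, +4 burnt)
Step 5: cell (2,2)='.' (+1 fires, +2 burnt)
Step 6: cell (2,2)='.' (+1 fires, +1 burnt)
Step 7: cell (2,2)='.' (+0 fires, +1 burnt)
  fire out at step 7

3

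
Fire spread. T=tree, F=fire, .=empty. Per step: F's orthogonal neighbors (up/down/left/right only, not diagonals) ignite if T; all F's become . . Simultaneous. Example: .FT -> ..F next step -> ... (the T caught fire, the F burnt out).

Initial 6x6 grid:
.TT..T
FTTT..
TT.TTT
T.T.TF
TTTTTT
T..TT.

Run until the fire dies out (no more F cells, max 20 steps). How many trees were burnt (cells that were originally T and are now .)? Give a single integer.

Answer: 22

Derivation:
Step 1: +5 fires, +2 burnt (F count now 5)
Step 2: +6 fires, +5 burnt (F count now 6)
Step 3: +6 fires, +6 burnt (F count now 6)
Step 4: +4 fires, +6 burnt (F count now 4)
Step 5: +1 fires, +4 burnt (F count now 1)
Step 6: +0 fires, +1 burnt (F count now 0)
Fire out after step 6
Initially T: 23, now '.': 35
Total burnt (originally-T cells now '.'): 22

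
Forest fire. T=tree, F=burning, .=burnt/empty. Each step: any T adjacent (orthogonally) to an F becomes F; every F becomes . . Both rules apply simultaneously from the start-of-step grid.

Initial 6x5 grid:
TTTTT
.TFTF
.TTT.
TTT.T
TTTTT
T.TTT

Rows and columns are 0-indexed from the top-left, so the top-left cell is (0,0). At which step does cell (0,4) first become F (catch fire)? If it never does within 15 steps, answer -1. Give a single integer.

Step 1: cell (0,4)='F' (+5 fires, +2 burnt)
  -> target ignites at step 1
Step 2: cell (0,4)='.' (+5 fires, +5 burnt)
Step 3: cell (0,4)='.' (+3 fires, +5 burnt)
Step 4: cell (0,4)='.' (+4 fires, +3 burnt)
Step 5: cell (0,4)='.' (+3 fires, +4 burnt)
Step 6: cell (0,4)='.' (+3 fires, +3 burnt)
Step 7: cell (0,4)='.' (+0 fires, +3 burnt)
  fire out at step 7

1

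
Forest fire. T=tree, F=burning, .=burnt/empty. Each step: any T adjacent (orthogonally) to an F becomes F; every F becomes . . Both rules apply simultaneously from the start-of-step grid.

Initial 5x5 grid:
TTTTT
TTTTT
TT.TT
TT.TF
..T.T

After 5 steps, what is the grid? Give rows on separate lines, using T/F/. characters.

Step 1: 3 trees catch fire, 1 burn out
  TTTTT
  TTTTT
  TT.TF
  TT.F.
  ..T.F
Step 2: 2 trees catch fire, 3 burn out
  TTTTT
  TTTTF
  TT.F.
  TT...
  ..T..
Step 3: 2 trees catch fire, 2 burn out
  TTTTF
  TTTF.
  TT...
  TT...
  ..T..
Step 4: 2 trees catch fire, 2 burn out
  TTTF.
  TTF..
  TT...
  TT...
  ..T..
Step 5: 2 trees catch fire, 2 burn out
  TTF..
  TF...
  TT...
  TT...
  ..T..

TTF..
TF...
TT...
TT...
..T..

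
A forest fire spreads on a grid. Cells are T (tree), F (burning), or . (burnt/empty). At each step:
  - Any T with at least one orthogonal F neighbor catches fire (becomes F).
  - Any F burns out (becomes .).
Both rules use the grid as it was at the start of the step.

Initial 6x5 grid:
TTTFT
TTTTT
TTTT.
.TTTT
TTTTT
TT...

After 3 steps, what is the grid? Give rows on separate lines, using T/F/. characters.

Step 1: 3 trees catch fire, 1 burn out
  TTF.F
  TTTFT
  TTTT.
  .TTTT
  TTTTT
  TT...
Step 2: 4 trees catch fire, 3 burn out
  TF...
  TTF.F
  TTTF.
  .TTTT
  TTTTT
  TT...
Step 3: 4 trees catch fire, 4 burn out
  F....
  TF...
  TTF..
  .TTFT
  TTTTT
  TT...

F....
TF...
TTF..
.TTFT
TTTTT
TT...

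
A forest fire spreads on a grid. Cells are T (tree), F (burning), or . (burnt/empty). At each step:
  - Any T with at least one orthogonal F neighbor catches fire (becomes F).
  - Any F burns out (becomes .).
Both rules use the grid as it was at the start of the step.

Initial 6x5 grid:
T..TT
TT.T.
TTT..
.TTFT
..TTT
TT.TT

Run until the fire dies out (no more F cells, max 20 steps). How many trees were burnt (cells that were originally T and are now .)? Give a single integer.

Step 1: +3 fires, +1 burnt (F count now 3)
Step 2: +5 fires, +3 burnt (F count now 5)
Step 3: +2 fires, +5 burnt (F count now 2)
Step 4: +2 fires, +2 burnt (F count now 2)
Step 5: +1 fires, +2 burnt (F count now 1)
Step 6: +1 fires, +1 burnt (F count now 1)
Step 7: +0 fires, +1 burnt (F count now 0)
Fire out after step 7
Initially T: 19, now '.': 25
Total burnt (originally-T cells now '.'): 14

Answer: 14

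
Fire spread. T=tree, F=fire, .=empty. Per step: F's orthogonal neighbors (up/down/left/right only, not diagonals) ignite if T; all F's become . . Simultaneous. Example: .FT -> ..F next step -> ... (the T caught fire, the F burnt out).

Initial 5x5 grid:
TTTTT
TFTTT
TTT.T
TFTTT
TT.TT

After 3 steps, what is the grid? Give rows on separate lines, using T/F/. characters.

Step 1: 7 trees catch fire, 2 burn out
  TFTTT
  F.FTT
  TFT.T
  F.FTT
  TF.TT
Step 2: 7 trees catch fire, 7 burn out
  F.FTT
  ...FT
  F.F.T
  ...FT
  F..TT
Step 3: 4 trees catch fire, 7 burn out
  ...FT
  ....F
  ....T
  ....F
  ...FT

...FT
....F
....T
....F
...FT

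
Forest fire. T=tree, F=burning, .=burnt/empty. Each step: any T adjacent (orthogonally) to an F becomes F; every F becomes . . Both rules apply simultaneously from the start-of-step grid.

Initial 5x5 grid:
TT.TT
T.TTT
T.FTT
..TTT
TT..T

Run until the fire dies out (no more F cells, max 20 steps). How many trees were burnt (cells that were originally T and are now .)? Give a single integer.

Step 1: +3 fires, +1 burnt (F count now 3)
Step 2: +3 fires, +3 burnt (F count now 3)
Step 3: +3 fires, +3 burnt (F count now 3)
Step 4: +2 fires, +3 burnt (F count now 2)
Step 5: +0 fires, +2 burnt (F count now 0)
Fire out after step 5
Initially T: 17, now '.': 19
Total burnt (originally-T cells now '.'): 11

Answer: 11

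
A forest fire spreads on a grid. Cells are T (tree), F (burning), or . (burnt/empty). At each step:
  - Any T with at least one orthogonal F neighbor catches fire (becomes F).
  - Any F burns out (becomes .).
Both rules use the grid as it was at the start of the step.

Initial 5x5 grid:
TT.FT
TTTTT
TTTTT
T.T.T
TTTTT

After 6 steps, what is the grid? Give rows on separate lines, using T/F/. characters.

Step 1: 2 trees catch fire, 1 burn out
  TT..F
  TTTFT
  TTTTT
  T.T.T
  TTTTT
Step 2: 3 trees catch fire, 2 burn out
  TT...
  TTF.F
  TTTFT
  T.T.T
  TTTTT
Step 3: 3 trees catch fire, 3 burn out
  TT...
  TF...
  TTF.F
  T.T.T
  TTTTT
Step 4: 5 trees catch fire, 3 burn out
  TF...
  F....
  TF...
  T.F.F
  TTTTT
Step 5: 4 trees catch fire, 5 burn out
  F....
  .....
  F....
  T....
  TTFTF
Step 6: 3 trees catch fire, 4 burn out
  .....
  .....
  .....
  F....
  TF.F.

.....
.....
.....
F....
TF.F.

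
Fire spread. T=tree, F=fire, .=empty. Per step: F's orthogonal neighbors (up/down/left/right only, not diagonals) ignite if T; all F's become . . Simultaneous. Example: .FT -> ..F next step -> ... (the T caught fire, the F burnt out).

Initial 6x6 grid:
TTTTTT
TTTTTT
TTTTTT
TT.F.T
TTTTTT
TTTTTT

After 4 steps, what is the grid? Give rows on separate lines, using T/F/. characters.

Step 1: 2 trees catch fire, 1 burn out
  TTTTTT
  TTTTTT
  TTTFTT
  TT...T
  TTTFTT
  TTTTTT
Step 2: 6 trees catch fire, 2 burn out
  TTTTTT
  TTTFTT
  TTF.FT
  TT...T
  TTF.FT
  TTTFTT
Step 3: 9 trees catch fire, 6 burn out
  TTTFTT
  TTF.FT
  TF...F
  TT...T
  TF...F
  TTF.FT
Step 4: 10 trees catch fire, 9 burn out
  TTF.FT
  TF...F
  F.....
  TF...F
  F.....
  TF...F

TTF.FT
TF...F
F.....
TF...F
F.....
TF...F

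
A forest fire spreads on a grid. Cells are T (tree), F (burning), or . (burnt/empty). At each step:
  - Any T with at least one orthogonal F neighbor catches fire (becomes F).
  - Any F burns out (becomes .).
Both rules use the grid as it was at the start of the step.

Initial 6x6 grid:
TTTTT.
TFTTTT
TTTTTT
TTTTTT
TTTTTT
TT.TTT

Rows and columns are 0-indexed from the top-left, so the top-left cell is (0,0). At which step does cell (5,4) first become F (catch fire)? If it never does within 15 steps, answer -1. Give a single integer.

Step 1: cell (5,4)='T' (+4 fires, +1 burnt)
Step 2: cell (5,4)='T' (+6 fires, +4 burnt)
Step 3: cell (5,4)='T' (+6 fires, +6 burnt)
Step 4: cell (5,4)='T' (+7 fires, +6 burnt)
Step 5: cell (5,4)='T' (+4 fires, +7 burnt)
Step 6: cell (5,4)='T' (+3 fires, +4 burnt)
Step 7: cell (5,4)='F' (+2 fires, +3 burnt)
  -> target ignites at step 7
Step 8: cell (5,4)='.' (+1 fires, +2 burnt)
Step 9: cell (5,4)='.' (+0 fires, +1 burnt)
  fire out at step 9

7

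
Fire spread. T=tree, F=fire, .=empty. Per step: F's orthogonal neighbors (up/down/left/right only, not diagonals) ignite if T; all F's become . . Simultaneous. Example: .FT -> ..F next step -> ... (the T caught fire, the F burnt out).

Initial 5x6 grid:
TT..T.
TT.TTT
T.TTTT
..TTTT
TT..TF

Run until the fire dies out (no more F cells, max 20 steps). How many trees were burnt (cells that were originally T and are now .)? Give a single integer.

Answer: 13

Derivation:
Step 1: +2 fires, +1 burnt (F count now 2)
Step 2: +2 fires, +2 burnt (F count now 2)
Step 3: +3 fires, +2 burnt (F count now 3)
Step 4: +3 fires, +3 burnt (F count now 3)
Step 5: +3 fires, +3 burnt (F count now 3)
Step 6: +0 fires, +3 burnt (F count now 0)
Fire out after step 6
Initially T: 20, now '.': 23
Total burnt (originally-T cells now '.'): 13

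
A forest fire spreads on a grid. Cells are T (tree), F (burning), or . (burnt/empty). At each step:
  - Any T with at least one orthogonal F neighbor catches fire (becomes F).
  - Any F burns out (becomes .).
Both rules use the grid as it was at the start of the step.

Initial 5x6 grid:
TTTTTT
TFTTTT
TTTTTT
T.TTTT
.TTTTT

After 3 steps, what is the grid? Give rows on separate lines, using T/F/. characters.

Step 1: 4 trees catch fire, 1 burn out
  TFTTTT
  F.FTTT
  TFTTTT
  T.TTTT
  .TTTTT
Step 2: 5 trees catch fire, 4 burn out
  F.FTTT
  ...FTT
  F.FTTT
  T.TTTT
  .TTTTT
Step 3: 5 trees catch fire, 5 burn out
  ...FTT
  ....FT
  ...FTT
  F.FTTT
  .TTTTT

...FTT
....FT
...FTT
F.FTTT
.TTTTT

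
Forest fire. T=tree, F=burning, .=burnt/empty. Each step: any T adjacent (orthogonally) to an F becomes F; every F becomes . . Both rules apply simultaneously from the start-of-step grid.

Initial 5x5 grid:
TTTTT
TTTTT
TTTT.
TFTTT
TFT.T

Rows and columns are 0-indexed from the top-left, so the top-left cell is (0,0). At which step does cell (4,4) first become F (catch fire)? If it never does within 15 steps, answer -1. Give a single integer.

Step 1: cell (4,4)='T' (+5 fires, +2 burnt)
Step 2: cell (4,4)='T' (+4 fires, +5 burnt)
Step 3: cell (4,4)='T' (+5 fires, +4 burnt)
Step 4: cell (4,4)='F' (+4 fires, +5 burnt)
  -> target ignites at step 4
Step 5: cell (4,4)='.' (+2 fires, +4 burnt)
Step 6: cell (4,4)='.' (+1 fires, +2 burnt)
Step 7: cell (4,4)='.' (+0 fires, +1 burnt)
  fire out at step 7

4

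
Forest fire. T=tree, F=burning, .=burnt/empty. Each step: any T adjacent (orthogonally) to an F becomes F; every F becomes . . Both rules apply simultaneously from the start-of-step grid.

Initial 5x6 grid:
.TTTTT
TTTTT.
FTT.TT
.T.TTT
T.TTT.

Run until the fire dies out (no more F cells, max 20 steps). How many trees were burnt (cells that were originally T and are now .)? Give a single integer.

Step 1: +2 fires, +1 burnt (F count now 2)
Step 2: +3 fires, +2 burnt (F count now 3)
Step 3: +2 fires, +3 burnt (F count now 2)
Step 4: +2 fires, +2 burnt (F count now 2)
Step 5: +2 fires, +2 burnt (F count now 2)
Step 6: +2 fires, +2 burnt (F count now 2)
Step 7: +3 fires, +2 burnt (F count now 3)
Step 8: +3 fires, +3 burnt (F count now 3)
Step 9: +1 fires, +3 burnt (F count now 1)
Step 10: +1 fires, +1 burnt (F count now 1)
Step 11: +0 fires, +1 burnt (F count now 0)
Fire out after step 11
Initially T: 22, now '.': 29
Total burnt (originally-T cells now '.'): 21

Answer: 21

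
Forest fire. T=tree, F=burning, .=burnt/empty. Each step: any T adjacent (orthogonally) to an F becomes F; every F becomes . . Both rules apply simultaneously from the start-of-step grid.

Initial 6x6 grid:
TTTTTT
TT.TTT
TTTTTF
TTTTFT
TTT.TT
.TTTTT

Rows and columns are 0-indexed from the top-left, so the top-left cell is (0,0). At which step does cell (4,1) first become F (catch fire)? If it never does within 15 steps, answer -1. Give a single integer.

Step 1: cell (4,1)='T' (+5 fires, +2 burnt)
Step 2: cell (4,1)='T' (+6 fires, +5 burnt)
Step 3: cell (4,1)='T' (+7 fires, +6 burnt)
Step 4: cell (4,1)='F' (+5 fires, +7 burnt)
  -> target ignites at step 4
Step 5: cell (4,1)='.' (+5 fires, +5 burnt)
Step 6: cell (4,1)='.' (+2 fires, +5 burnt)
Step 7: cell (4,1)='.' (+1 fires, +2 burnt)
Step 8: cell (4,1)='.' (+0 fires, +1 burnt)
  fire out at step 8

4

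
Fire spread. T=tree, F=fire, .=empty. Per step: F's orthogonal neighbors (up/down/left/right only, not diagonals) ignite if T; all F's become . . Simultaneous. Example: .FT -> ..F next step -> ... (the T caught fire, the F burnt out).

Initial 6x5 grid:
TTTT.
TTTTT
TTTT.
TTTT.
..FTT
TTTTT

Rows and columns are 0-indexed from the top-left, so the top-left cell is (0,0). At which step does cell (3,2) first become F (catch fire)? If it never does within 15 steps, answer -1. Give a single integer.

Step 1: cell (3,2)='F' (+3 fires, +1 burnt)
  -> target ignites at step 1
Step 2: cell (3,2)='.' (+6 fires, +3 burnt)
Step 3: cell (3,2)='.' (+6 fires, +6 burnt)
Step 4: cell (3,2)='.' (+4 fires, +6 burnt)
Step 5: cell (3,2)='.' (+4 fires, +4 burnt)
Step 6: cell (3,2)='.' (+1 fires, +4 burnt)
Step 7: cell (3,2)='.' (+0 fires, +1 burnt)
  fire out at step 7

1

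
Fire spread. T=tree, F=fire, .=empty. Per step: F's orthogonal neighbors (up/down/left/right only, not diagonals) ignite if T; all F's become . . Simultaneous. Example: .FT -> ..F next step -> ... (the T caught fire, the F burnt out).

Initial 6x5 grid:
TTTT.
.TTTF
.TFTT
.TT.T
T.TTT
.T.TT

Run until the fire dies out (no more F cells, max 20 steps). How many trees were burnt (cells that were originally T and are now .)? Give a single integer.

Answer: 18

Derivation:
Step 1: +6 fires, +2 burnt (F count now 6)
Step 2: +6 fires, +6 burnt (F count now 6)
Step 3: +3 fires, +6 burnt (F count now 3)
Step 4: +3 fires, +3 burnt (F count now 3)
Step 5: +0 fires, +3 burnt (F count now 0)
Fire out after step 5
Initially T: 20, now '.': 28
Total burnt (originally-T cells now '.'): 18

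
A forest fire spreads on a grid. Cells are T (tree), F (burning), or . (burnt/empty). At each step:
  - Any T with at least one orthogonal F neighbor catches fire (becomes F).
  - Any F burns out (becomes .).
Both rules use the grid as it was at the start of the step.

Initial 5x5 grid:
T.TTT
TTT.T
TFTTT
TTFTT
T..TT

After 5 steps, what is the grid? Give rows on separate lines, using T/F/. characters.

Step 1: 5 trees catch fire, 2 burn out
  T.TTT
  TFT.T
  F.FTT
  TF.FT
  T..TT
Step 2: 6 trees catch fire, 5 burn out
  T.TTT
  F.F.T
  ...FT
  F...F
  T..FT
Step 3: 5 trees catch fire, 6 burn out
  F.FTT
  ....T
  ....F
  .....
  F...F
Step 4: 2 trees catch fire, 5 burn out
  ...FT
  ....F
  .....
  .....
  .....
Step 5: 1 trees catch fire, 2 burn out
  ....F
  .....
  .....
  .....
  .....

....F
.....
.....
.....
.....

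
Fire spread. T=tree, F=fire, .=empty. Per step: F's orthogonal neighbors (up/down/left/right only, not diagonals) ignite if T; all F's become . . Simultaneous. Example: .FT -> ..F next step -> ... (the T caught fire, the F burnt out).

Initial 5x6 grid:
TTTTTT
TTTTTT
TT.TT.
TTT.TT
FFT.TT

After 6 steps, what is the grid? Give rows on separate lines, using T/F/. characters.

Step 1: 3 trees catch fire, 2 burn out
  TTTTTT
  TTTTTT
  TT.TT.
  FFT.TT
  ..F.TT
Step 2: 3 trees catch fire, 3 burn out
  TTTTTT
  TTTTTT
  FF.TT.
  ..F.TT
  ....TT
Step 3: 2 trees catch fire, 3 burn out
  TTTTTT
  FFTTTT
  ...TT.
  ....TT
  ....TT
Step 4: 3 trees catch fire, 2 burn out
  FFTTTT
  ..FTTT
  ...TT.
  ....TT
  ....TT
Step 5: 2 trees catch fire, 3 burn out
  ..FTTT
  ...FTT
  ...TT.
  ....TT
  ....TT
Step 6: 3 trees catch fire, 2 burn out
  ...FTT
  ....FT
  ...FT.
  ....TT
  ....TT

...FTT
....FT
...FT.
....TT
....TT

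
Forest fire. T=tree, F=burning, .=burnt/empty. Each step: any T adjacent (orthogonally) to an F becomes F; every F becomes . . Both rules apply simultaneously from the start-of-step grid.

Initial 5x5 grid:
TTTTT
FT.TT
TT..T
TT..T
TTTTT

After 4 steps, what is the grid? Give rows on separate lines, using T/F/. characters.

Step 1: 3 trees catch fire, 1 burn out
  FTTTT
  .F.TT
  FT..T
  TT..T
  TTTTT
Step 2: 3 trees catch fire, 3 burn out
  .FTTT
  ...TT
  .F..T
  FT..T
  TTTTT
Step 3: 3 trees catch fire, 3 burn out
  ..FTT
  ...TT
  ....T
  .F..T
  FTTTT
Step 4: 2 trees catch fire, 3 burn out
  ...FT
  ...TT
  ....T
  ....T
  .FTTT

...FT
...TT
....T
....T
.FTTT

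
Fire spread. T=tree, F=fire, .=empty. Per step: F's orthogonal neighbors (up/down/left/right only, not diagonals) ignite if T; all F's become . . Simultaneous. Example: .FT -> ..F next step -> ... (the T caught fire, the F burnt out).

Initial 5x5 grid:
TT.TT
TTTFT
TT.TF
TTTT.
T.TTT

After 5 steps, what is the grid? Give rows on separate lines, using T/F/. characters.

Step 1: 4 trees catch fire, 2 burn out
  TT.FT
  TTF.F
  TT.F.
  TTTT.
  T.TTT
Step 2: 3 trees catch fire, 4 burn out
  TT..F
  TF...
  TT...
  TTTF.
  T.TTT
Step 3: 5 trees catch fire, 3 burn out
  TF...
  F....
  TF...
  TTF..
  T.TFT
Step 4: 5 trees catch fire, 5 burn out
  F....
  .....
  F....
  TF...
  T.F.F
Step 5: 1 trees catch fire, 5 burn out
  .....
  .....
  .....
  F....
  T....

.....
.....
.....
F....
T....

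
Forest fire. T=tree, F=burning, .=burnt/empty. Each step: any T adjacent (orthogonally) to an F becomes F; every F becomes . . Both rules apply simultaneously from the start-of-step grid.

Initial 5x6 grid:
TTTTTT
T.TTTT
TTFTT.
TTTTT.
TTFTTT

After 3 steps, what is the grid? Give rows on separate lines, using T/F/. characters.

Step 1: 6 trees catch fire, 2 burn out
  TTTTTT
  T.FTTT
  TF.FT.
  TTFTT.
  TF.FTT
Step 2: 8 trees catch fire, 6 burn out
  TTFTTT
  T..FTT
  F...F.
  TF.FT.
  F...FT
Step 3: 7 trees catch fire, 8 burn out
  TF.FTT
  F...FT
  ......
  F...F.
  .....F

TF.FTT
F...FT
......
F...F.
.....F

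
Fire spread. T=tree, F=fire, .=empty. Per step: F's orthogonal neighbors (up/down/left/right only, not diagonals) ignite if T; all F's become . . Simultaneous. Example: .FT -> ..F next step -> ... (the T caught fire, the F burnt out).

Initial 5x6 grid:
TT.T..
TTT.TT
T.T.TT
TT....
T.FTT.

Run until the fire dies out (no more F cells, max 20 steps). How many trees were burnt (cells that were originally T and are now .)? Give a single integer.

Answer: 2

Derivation:
Step 1: +1 fires, +1 burnt (F count now 1)
Step 2: +1 fires, +1 burnt (F count now 1)
Step 3: +0 fires, +1 burnt (F count now 0)
Fire out after step 3
Initially T: 17, now '.': 15
Total burnt (originally-T cells now '.'): 2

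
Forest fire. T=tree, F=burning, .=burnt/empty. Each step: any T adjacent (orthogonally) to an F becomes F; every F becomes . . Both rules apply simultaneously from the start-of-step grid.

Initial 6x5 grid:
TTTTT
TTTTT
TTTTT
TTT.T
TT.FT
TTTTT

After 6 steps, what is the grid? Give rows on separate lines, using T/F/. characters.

Step 1: 2 trees catch fire, 1 burn out
  TTTTT
  TTTTT
  TTTTT
  TTT.T
  TT..F
  TTTFT
Step 2: 3 trees catch fire, 2 burn out
  TTTTT
  TTTTT
  TTTTT
  TTT.F
  TT...
  TTF.F
Step 3: 2 trees catch fire, 3 burn out
  TTTTT
  TTTTT
  TTTTF
  TTT..
  TT...
  TF...
Step 4: 4 trees catch fire, 2 burn out
  TTTTT
  TTTTF
  TTTF.
  TTT..
  TF...
  F....
Step 5: 5 trees catch fire, 4 burn out
  TTTTF
  TTTF.
  TTF..
  TFT..
  F....
  .....
Step 6: 5 trees catch fire, 5 burn out
  TTTF.
  TTF..
  TF...
  F.F..
  .....
  .....

TTTF.
TTF..
TF...
F.F..
.....
.....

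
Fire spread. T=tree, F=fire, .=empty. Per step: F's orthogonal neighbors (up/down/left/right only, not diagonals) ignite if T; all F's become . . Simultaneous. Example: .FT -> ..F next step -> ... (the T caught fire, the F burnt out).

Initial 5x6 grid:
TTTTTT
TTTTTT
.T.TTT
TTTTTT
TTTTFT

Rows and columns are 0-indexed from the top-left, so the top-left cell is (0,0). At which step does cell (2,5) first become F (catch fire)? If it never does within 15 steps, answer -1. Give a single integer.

Step 1: cell (2,5)='T' (+3 fires, +1 burnt)
Step 2: cell (2,5)='T' (+4 fires, +3 burnt)
Step 3: cell (2,5)='F' (+5 fires, +4 burnt)
  -> target ignites at step 3
Step 4: cell (2,5)='.' (+5 fires, +5 burnt)
Step 5: cell (2,5)='.' (+5 fires, +5 burnt)
Step 6: cell (2,5)='.' (+2 fires, +5 burnt)
Step 7: cell (2,5)='.' (+2 fires, +2 burnt)
Step 8: cell (2,5)='.' (+1 fires, +2 burnt)
Step 9: cell (2,5)='.' (+0 fires, +1 burnt)
  fire out at step 9

3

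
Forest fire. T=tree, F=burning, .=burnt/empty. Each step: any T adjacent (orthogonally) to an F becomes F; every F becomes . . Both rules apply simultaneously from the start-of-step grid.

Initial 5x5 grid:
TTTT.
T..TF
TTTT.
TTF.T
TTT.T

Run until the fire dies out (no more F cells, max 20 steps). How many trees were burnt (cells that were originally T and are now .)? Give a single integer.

Step 1: +4 fires, +2 burnt (F count now 4)
Step 2: +5 fires, +4 burnt (F count now 5)
Step 3: +3 fires, +5 burnt (F count now 3)
Step 4: +2 fires, +3 burnt (F count now 2)
Step 5: +1 fires, +2 burnt (F count now 1)
Step 6: +0 fires, +1 burnt (F count now 0)
Fire out after step 6
Initially T: 17, now '.': 23
Total burnt (originally-T cells now '.'): 15

Answer: 15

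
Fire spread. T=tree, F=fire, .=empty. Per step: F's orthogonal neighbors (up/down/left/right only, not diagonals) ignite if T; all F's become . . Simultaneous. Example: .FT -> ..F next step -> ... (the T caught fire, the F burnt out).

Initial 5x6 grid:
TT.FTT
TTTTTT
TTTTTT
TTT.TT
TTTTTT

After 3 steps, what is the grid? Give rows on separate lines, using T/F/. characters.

Step 1: 2 trees catch fire, 1 burn out
  TT..FT
  TTTFTT
  TTTTTT
  TTT.TT
  TTTTTT
Step 2: 4 trees catch fire, 2 burn out
  TT...F
  TTF.FT
  TTTFTT
  TTT.TT
  TTTTTT
Step 3: 4 trees catch fire, 4 burn out
  TT....
  TF...F
  TTF.FT
  TTT.TT
  TTTTTT

TT....
TF...F
TTF.FT
TTT.TT
TTTTTT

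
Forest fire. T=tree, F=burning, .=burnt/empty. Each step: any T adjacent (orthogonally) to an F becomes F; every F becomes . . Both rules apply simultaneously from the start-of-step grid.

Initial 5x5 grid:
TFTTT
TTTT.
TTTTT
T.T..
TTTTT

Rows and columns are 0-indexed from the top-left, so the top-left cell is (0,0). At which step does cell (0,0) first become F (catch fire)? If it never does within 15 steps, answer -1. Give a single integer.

Step 1: cell (0,0)='F' (+3 fires, +1 burnt)
  -> target ignites at step 1
Step 2: cell (0,0)='.' (+4 fires, +3 burnt)
Step 3: cell (0,0)='.' (+4 fires, +4 burnt)
Step 4: cell (0,0)='.' (+3 fires, +4 burnt)
Step 5: cell (0,0)='.' (+3 fires, +3 burnt)
Step 6: cell (0,0)='.' (+2 fires, +3 burnt)
Step 7: cell (0,0)='.' (+1 fires, +2 burnt)
Step 8: cell (0,0)='.' (+0 fires, +1 burnt)
  fire out at step 8

1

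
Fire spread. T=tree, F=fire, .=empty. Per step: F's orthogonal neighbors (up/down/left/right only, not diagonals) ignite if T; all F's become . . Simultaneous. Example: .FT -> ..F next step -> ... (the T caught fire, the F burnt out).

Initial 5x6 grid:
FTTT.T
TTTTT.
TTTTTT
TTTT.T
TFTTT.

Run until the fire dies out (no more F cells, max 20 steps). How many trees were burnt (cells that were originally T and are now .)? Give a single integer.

Step 1: +5 fires, +2 burnt (F count now 5)
Step 2: +7 fires, +5 burnt (F count now 7)
Step 3: +5 fires, +7 burnt (F count now 5)
Step 4: +2 fires, +5 burnt (F count now 2)
Step 5: +2 fires, +2 burnt (F count now 2)
Step 6: +1 fires, +2 burnt (F count now 1)
Step 7: +1 fires, +1 burnt (F count now 1)
Step 8: +0 fires, +1 burnt (F count now 0)
Fire out after step 8
Initially T: 24, now '.': 29
Total burnt (originally-T cells now '.'): 23

Answer: 23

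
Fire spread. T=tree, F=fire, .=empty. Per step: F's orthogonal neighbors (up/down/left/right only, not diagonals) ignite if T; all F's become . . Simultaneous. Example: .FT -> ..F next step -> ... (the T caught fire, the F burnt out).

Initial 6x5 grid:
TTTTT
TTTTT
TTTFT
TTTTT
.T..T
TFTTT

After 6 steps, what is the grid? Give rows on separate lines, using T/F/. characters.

Step 1: 7 trees catch fire, 2 burn out
  TTTTT
  TTTFT
  TTF.F
  TTTFT
  .F..T
  F.FTT
Step 2: 8 trees catch fire, 7 burn out
  TTTFT
  TTF.F
  TF...
  TFF.F
  ....T
  ...FT
Step 3: 7 trees catch fire, 8 burn out
  TTF.F
  TF...
  F....
  F....
  ....F
  ....F
Step 4: 2 trees catch fire, 7 burn out
  TF...
  F....
  .....
  .....
  .....
  .....
Step 5: 1 trees catch fire, 2 burn out
  F....
  .....
  .....
  .....
  .....
  .....
Step 6: 0 trees catch fire, 1 burn out
  .....
  .....
  .....
  .....
  .....
  .....

.....
.....
.....
.....
.....
.....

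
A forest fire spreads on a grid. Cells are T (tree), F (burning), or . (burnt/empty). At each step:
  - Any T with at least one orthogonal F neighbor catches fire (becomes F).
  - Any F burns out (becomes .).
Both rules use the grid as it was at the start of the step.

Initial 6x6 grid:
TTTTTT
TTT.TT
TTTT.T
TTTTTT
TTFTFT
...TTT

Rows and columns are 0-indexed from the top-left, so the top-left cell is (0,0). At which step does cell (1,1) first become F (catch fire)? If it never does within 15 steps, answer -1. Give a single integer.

Step 1: cell (1,1)='T' (+6 fires, +2 burnt)
Step 2: cell (1,1)='T' (+7 fires, +6 burnt)
Step 3: cell (1,1)='T' (+5 fires, +7 burnt)
Step 4: cell (1,1)='F' (+4 fires, +5 burnt)
  -> target ignites at step 4
Step 5: cell (1,1)='.' (+5 fires, +4 burnt)
Step 6: cell (1,1)='.' (+2 fires, +5 burnt)
Step 7: cell (1,1)='.' (+0 fires, +2 burnt)
  fire out at step 7

4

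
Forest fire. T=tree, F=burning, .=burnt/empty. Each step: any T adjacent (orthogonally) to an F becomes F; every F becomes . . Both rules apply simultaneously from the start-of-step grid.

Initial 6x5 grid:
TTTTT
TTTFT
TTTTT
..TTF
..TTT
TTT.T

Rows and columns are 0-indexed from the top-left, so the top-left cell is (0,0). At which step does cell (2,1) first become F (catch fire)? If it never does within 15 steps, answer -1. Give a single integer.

Step 1: cell (2,1)='T' (+7 fires, +2 burnt)
Step 2: cell (2,1)='T' (+7 fires, +7 burnt)
Step 3: cell (2,1)='F' (+4 fires, +7 burnt)
  -> target ignites at step 3
Step 4: cell (2,1)='.' (+3 fires, +4 burnt)
Step 5: cell (2,1)='.' (+1 fires, +3 burnt)
Step 6: cell (2,1)='.' (+1 fires, +1 burnt)
Step 7: cell (2,1)='.' (+0 fires, +1 burnt)
  fire out at step 7

3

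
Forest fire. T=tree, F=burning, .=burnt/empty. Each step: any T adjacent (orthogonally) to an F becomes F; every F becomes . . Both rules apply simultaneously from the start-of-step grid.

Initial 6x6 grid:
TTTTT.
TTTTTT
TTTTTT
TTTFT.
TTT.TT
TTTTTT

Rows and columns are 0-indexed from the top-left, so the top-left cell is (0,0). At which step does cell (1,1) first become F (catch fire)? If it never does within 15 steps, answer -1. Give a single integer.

Step 1: cell (1,1)='T' (+3 fires, +1 burnt)
Step 2: cell (1,1)='T' (+6 fires, +3 burnt)
Step 3: cell (1,1)='T' (+10 fires, +6 burnt)
Step 4: cell (1,1)='F' (+9 fires, +10 burnt)
  -> target ignites at step 4
Step 5: cell (1,1)='.' (+3 fires, +9 burnt)
Step 6: cell (1,1)='.' (+1 fires, +3 burnt)
Step 7: cell (1,1)='.' (+0 fires, +1 burnt)
  fire out at step 7

4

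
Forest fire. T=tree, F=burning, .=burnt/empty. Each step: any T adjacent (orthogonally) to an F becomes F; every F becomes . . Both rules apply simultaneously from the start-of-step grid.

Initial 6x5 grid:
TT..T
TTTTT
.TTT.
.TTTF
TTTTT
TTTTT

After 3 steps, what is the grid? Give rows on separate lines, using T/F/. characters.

Step 1: 2 trees catch fire, 1 burn out
  TT..T
  TTTTT
  .TTT.
  .TTF.
  TTTTF
  TTTTT
Step 2: 4 trees catch fire, 2 burn out
  TT..T
  TTTTT
  .TTF.
  .TF..
  TTTF.
  TTTTF
Step 3: 5 trees catch fire, 4 burn out
  TT..T
  TTTFT
  .TF..
  .F...
  TTF..
  TTTF.

TT..T
TTTFT
.TF..
.F...
TTF..
TTTF.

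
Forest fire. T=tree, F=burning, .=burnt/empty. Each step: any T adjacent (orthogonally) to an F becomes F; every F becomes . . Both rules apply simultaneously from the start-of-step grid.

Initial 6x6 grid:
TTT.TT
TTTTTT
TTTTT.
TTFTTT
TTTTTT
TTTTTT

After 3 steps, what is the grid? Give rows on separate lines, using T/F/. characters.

Step 1: 4 trees catch fire, 1 burn out
  TTT.TT
  TTTTTT
  TTFTT.
  TF.FTT
  TTFTTT
  TTTTTT
Step 2: 8 trees catch fire, 4 burn out
  TTT.TT
  TTFTTT
  TF.FT.
  F...FT
  TF.FTT
  TTFTTT
Step 3: 10 trees catch fire, 8 burn out
  TTF.TT
  TF.FTT
  F...F.
  .....F
  F...FT
  TF.FTT

TTF.TT
TF.FTT
F...F.
.....F
F...FT
TF.FTT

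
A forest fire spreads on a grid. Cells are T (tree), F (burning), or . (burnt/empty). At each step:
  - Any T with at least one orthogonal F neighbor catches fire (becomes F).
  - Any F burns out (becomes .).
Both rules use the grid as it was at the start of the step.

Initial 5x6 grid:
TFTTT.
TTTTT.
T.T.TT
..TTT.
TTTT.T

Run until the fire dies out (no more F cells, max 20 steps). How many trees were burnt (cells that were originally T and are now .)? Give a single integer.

Step 1: +3 fires, +1 burnt (F count now 3)
Step 2: +3 fires, +3 burnt (F count now 3)
Step 3: +4 fires, +3 burnt (F count now 4)
Step 4: +2 fires, +4 burnt (F count now 2)
Step 5: +3 fires, +2 burnt (F count now 3)
Step 6: +4 fires, +3 burnt (F count now 4)
Step 7: +1 fires, +4 burnt (F count now 1)
Step 8: +0 fires, +1 burnt (F count now 0)
Fire out after step 8
Initially T: 21, now '.': 29
Total burnt (originally-T cells now '.'): 20

Answer: 20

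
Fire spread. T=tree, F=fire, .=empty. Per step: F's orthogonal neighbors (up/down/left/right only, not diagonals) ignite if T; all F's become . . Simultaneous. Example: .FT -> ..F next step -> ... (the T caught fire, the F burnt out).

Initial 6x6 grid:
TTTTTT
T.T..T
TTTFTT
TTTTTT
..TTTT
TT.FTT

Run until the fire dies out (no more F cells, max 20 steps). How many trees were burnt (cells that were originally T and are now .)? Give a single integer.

Step 1: +5 fires, +2 burnt (F count now 5)
Step 2: +8 fires, +5 burnt (F count now 8)
Step 3: +6 fires, +8 burnt (F count now 6)
Step 4: +5 fires, +6 burnt (F count now 5)
Step 5: +2 fires, +5 burnt (F count now 2)
Step 6: +0 fires, +2 burnt (F count now 0)
Fire out after step 6
Initially T: 28, now '.': 34
Total burnt (originally-T cells now '.'): 26

Answer: 26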